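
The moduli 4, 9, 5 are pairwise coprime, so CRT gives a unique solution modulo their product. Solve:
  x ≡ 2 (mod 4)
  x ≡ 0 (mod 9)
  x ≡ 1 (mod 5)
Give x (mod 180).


Moduli 4, 9, 5 are pairwise coprime; by CRT there is a unique solution modulo M = 4 · 9 · 5 = 180.
Solve pairwise, accumulating the modulus:
  Start with x ≡ 2 (mod 4).
  Combine with x ≡ 0 (mod 9): since gcd(4, 9) = 1, we get a unique residue mod 36.
    Write x = 2 + 4·t and substitute into x ≡ 0 (mod 9): 4·t ≡ 0 − 2 = -2 (mod 9).
    Reduce coefficients mod 9: 4·t ≡ 7 (mod 9).
    The inverse of 4 mod 9 is 7 (since 4·7 = 28 = 3·9 + 1), so t ≡ 7·7 = 49 ≡ 4 (mod 9).
    Then x = 2 + 4·4 = 18, valid modulo lcm(4, 9) = 36: x ≡ 18 (mod 36).
  Combine with x ≡ 1 (mod 5): since gcd(36, 5) = 1, we get a unique residue mod 180.
    Write x = 18 + 36·t and substitute into x ≡ 1 (mod 5): 36·t ≡ 1 − 18 = -17 (mod 5).
    Reduce coefficients mod 5: 1·t ≡ 3 (mod 5).
    So t ≡ 3 (mod 5).
    Then x = 18 + 36·3 = 126, valid modulo lcm(36, 5) = 180: x ≡ 126 (mod 180).
Verify: 126 mod 4 = 2 ✓, 126 mod 9 = 0 ✓, 126 mod 5 = 1 ✓.

x ≡ 126 (mod 180).


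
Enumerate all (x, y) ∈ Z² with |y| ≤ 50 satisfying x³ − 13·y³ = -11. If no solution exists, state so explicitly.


The equation is x³ - 13y³ = -11. For fixed y, x³ = 13·y³ − 11, so a solution requires the RHS to be a perfect cube.
Strategy: iterate y from -50 to 50, compute RHS = 13·y³ − 11, and check whether it is a (positive or negative) perfect cube.
Check small values of y:
  y = 0: RHS = -11 is not a perfect cube.
  y = 1: RHS = 2 is not a perfect cube.
  y = -1: RHS = -24 is not a perfect cube.
  y = 2: RHS = 93 is not a perfect cube.
  y = -2: RHS = -115 is not a perfect cube.
  y = 3: RHS = 340 is not a perfect cube.
  y = -3: RHS = -362 is not a perfect cube.
Continuing the search up to |y| = 50 finds no solutions either.
No (x, y) in the scanned range satisfies the equation.

No integer solutions with |y| ≤ 50.


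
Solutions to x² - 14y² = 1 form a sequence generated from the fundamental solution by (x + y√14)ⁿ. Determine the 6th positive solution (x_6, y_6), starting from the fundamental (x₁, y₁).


Step 1: Find the fundamental solution (x₁, y₁) of x² - 14y² = 1.
  Expand √14 as a continued fraction. a₀ = ⌊√14⌋ = 3; iterate m_{k+1} = d_k·a_k − m_k, d_{k+1} = (14 − m_{k+1}²)/d_k, a_{k+1} = ⌊(a₀ + m_{k+1})/d_{k+1}⌋ (starting m₀ = 0, d₀ = 1), with convergents p_k = a_k·p_{k-1} + p_{k-2}, q_k = a_k·q_{k-1} + q_{k-2} (p₋₁ = 1, q₋₁ = 0):
  k = 0: a₀ = 3; p₀/q₀ = 3/1; p₀² − 14·q₀² = 9 − 14 = -5.
  k = 1: m = 3, d = 5, a = ⌊(3 + 3)/5⌋ = 1; p/q = (1·3 + 1)/(1·1 + 0) = 4/1; p² − 14·q² = 16 − 14 = 2.
  k = 2: m = 2, d = 2, a = ⌊(3 + 2)/2⌋ = 2; p/q = (2·4 + 3)/(2·1 + 1) = 11/3; p² − 14·q² = 121 − 126 = -5.
  k = 3: m = 2, d = 5, a = ⌊(3 + 2)/5⌋ = 1; p/q = (1·11 + 4)/(1·3 + 1) = 15/4; p² − 14·q² = 225 − 224 = 1.
  The first convergent with p² − 14·q² = 1 gives the fundamental solution (x₁, y₁) = (15, 4).
Step 2: Apply the recurrence (x_{n+1}, y_{n+1}) = (x₁x_n + 14y₁y_n, x₁y_n + y₁x_n) repeatedly.
  From (x_1, y_1) = (15, 4): x_2 = 15·15 + 14·4·4 = 449; y_2 = 15·4 + 4·15 = 120.
  From (x_2, y_2) = (449, 120): x_3 = 15·449 + 14·4·120 = 13455; y_3 = 15·120 + 4·449 = 3596.
  From (x_3, y_3) = (13455, 3596): x_4 = 15·13455 + 14·4·3596 = 403201; y_4 = 15·3596 + 4·13455 = 107760.
  From (x_4, y_4) = (403201, 107760): x_5 = 15·403201 + 14·4·107760 = 12082575; y_5 = 15·107760 + 4·403201 = 3229204.
  From (x_5, y_5) = (12082575, 3229204): x_6 = 15·12082575 + 14·4·3229204 = 362074049; y_6 = 15·3229204 + 4·12082575 = 96768360.
Step 3: Verify x_6² - 14·y_6² = 131097616959254401 - 131097616959254400 = 1 (should be 1). ✓

(x_1, y_1) = (15, 4); (x_6, y_6) = (362074049, 96768360).


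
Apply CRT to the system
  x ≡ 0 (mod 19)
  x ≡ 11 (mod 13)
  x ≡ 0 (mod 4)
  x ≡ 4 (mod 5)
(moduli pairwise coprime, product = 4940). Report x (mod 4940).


Product of moduli M = 19 · 13 · 4 · 5 = 4940.
Merge one congruence at a time:
  Start: x ≡ 0 (mod 19).
  Combine with x ≡ 11 (mod 13); new modulus lcm = 247.
    Write x = 0 + 19·t and substitute into x ≡ 11 (mod 13): 19·t ≡ 11 − 0 = 11 (mod 13).
    Reduce coefficients mod 13: 6·t ≡ 11 (mod 13).
    The inverse of 6 mod 13 is 11 (since 6·11 = 66 = 5·13 + 1), so t ≡ 11·11 = 121 ≡ 4 (mod 13).
    Then x = 0 + 19·4 = 76, valid modulo lcm(19, 13) = 247: x ≡ 76 (mod 247).
  Combine with x ≡ 0 (mod 4); new modulus lcm = 988.
    Write x = 76 + 247·t and substitute into x ≡ 0 (mod 4): 247·t ≡ 0 − 76 = -76 (mod 4).
    Reduce coefficients mod 4: 3·t ≡ 0 (mod 4).
    The inverse of 3 mod 4 is 3 (since 3·3 = 9 = 2·4 + 1), so t ≡ 3·0 = 0 ≡ 0 (mod 4).
    Then x = 76 + 247·0 = 76, valid modulo lcm(247, 4) = 988: x ≡ 76 (mod 988).
  Combine with x ≡ 4 (mod 5); new modulus lcm = 4940.
    Write x = 76 + 988·t and substitute into x ≡ 4 (mod 5): 988·t ≡ 4 − 76 = -72 (mod 5).
    Reduce coefficients mod 5: 3·t ≡ 3 (mod 5).
    The inverse of 3 mod 5 is 2 (since 3·2 = 6 = 1·5 + 1), so t ≡ 2·3 = 6 ≡ 1 (mod 5).
    Then x = 76 + 988·1 = 1064, valid modulo lcm(988, 5) = 4940: x ≡ 1064 (mod 4940).
Verify against each original: 1064 mod 19 = 0, 1064 mod 13 = 11, 1064 mod 4 = 0, 1064 mod 5 = 4.

x ≡ 1064 (mod 4940).


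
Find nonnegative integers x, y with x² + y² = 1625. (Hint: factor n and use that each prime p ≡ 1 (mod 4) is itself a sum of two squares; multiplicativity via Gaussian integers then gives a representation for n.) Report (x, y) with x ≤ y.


Step 1: Factor n = 1625 = 5^3 · 13.
Step 2: Check the mod-4 condition on each prime factor: 5 ≡ 1 (mod 4), exponent 3; 13 ≡ 1 (mod 4), exponent 1.
All primes ≡ 3 (mod 4) appear to even exponent (or don't appear), so by the two-squares theorem n IS expressible as a sum of two squares.
Step 3: Build a representation. Group n = k² · m with k = 5 and m = 5 · 13 = 65 (a product of primes ≡ 1 (mod 4)); a representation of m scales to one of n via (k·x)² + (k·y)² = k²(x² + y²). Each prime p ≡ 1 (mod 4) is itself a sum of two squares; find a² by testing p − a² for a perfect square:
  5: 5 − 1² = 4 = 2² ⇒ 5 = 1² + 2².
  13: 13 − 1² = 12, 13 − 2² = 9 = 3² ⇒ 13 = 2² + 3².
  Combine using the Brahmagupta–Fibonacci identity (a² + b²)(c² + d²) = (ac − bd)² + (ad + bc)² = (ac + bd)² + (ad − bc)²:
  5 · 13 = 65: from (1² + 2²)(2² + 3²), take (1·2 − 2·3, 1·3 + 2·2) = (2 − 6, 3 + 4) = (-4, 7); dropping signs (only squares matter) gives (4, 7); check 4² + 7² = 16 + 49 = 65 ✓.
  Scale by k = 5: (5·4, 5·7) = (20, 35).
Step 4: Order so x ≤ y and verify: 20² + 35² = 400 + 1225 = 1625 = n. ✓

n = 1625 = 20² + 35² (one valid representation with x ≤ y).


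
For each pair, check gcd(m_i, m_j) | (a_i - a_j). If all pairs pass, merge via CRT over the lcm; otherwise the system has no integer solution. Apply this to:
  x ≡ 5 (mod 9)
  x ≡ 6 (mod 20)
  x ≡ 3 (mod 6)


Moduli 9, 20, 6 are not pairwise coprime, so CRT works modulo lcm(m_i) when all pairwise compatibility conditions hold.
Pairwise compatibility: gcd(m_i, m_j) must divide a_i - a_j for every pair.
Merge one congruence at a time:
  Start: x ≡ 5 (mod 9).
  Combine with x ≡ 6 (mod 20): gcd(9, 20) = 1; 6 - 5 = 1, which IS divisible by 1, so compatible.
    Write x = 5 + 9·t and substitute into x ≡ 6 (mod 20): 9·t ≡ 6 − 5 = 1 (mod 20).
    The inverse of 9 mod 20 is 9 (since 9·9 = 81 = 4·20 + 1), so t ≡ 9·1 = 9 ≡ 9 (mod 20).
    Then x = 5 + 9·9 = 86, valid modulo lcm(9, 20) = 180: x ≡ 86 (mod 180).
  Combine with x ≡ 3 (mod 6): gcd(180, 6) = 6, and 3 - 86 = -83 is NOT divisible by 6.
    ⇒ system is inconsistent (no integer solution).

No solution (the system is inconsistent).


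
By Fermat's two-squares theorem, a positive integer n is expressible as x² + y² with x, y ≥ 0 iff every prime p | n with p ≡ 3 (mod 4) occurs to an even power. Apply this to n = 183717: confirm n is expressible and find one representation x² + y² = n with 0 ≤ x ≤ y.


Step 1: Factor n = 183717 = 3^2 · 137 · 149.
Step 2: Check the mod-4 condition on each prime factor: 3 ≡ 3 (mod 4), exponent 2 (must be even); 137 ≡ 1 (mod 4), exponent 1; 149 ≡ 1 (mod 4), exponent 1.
All primes ≡ 3 (mod 4) appear to even exponent (or don't appear), so by the two-squares theorem n IS expressible as a sum of two squares.
Step 3: Build a representation. Group n = k² · m with k = 3 and m = 137 · 149 = 20413 (a product of primes ≡ 1 (mod 4)); a representation of m scales to one of n via (k·x)² + (k·y)² = k²(x² + y²). Each prime p ≡ 1 (mod 4) is itself a sum of two squares; find a² by testing p − a² for a perfect square:
  137: 137 − 1² = 136, 137 − 2² = 133, 137 − 3² = 128, 137 − 4² = 121 = 11² ⇒ 137 = 4² + 11².
  149: 149 − 1² = 148, 149 − 2² = 145, 149 − 3² = 140, 149 − 4² = 133, 149 − 5² = 124, 149 − 6² = 113, 149 − 7² = 100 = 10² ⇒ 149 = 7² + 10².
  Combine using the Brahmagupta–Fibonacci identity (a² + b²)(c² + d²) = (ac − bd)² + (ad + bc)² = (ac + bd)² + (ad − bc)²:
  137 · 149 = 20413: from (4² + 11²)(7² + 10²), take (4·7 − 11·10, 4·10 + 11·7) = (28 − 110, 40 + 77) = (-82, 117); dropping signs (only squares matter) gives (82, 117); check 82² + 117² = 6724 + 13689 = 20413 ✓.
  Scale by k = 3: (3·82, 3·117) = (246, 351).
Step 4: Order so x ≤ y and verify: 246² + 351² = 60516 + 123201 = 183717 = n. ✓

n = 183717 = 246² + 351² (one valid representation with x ≤ y).


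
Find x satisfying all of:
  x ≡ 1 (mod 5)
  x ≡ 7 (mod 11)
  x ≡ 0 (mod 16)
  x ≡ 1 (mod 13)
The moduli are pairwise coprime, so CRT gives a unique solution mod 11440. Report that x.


Product of moduli M = 5 · 11 · 16 · 13 = 11440.
Merge one congruence at a time:
  Start: x ≡ 1 (mod 5).
  Combine with x ≡ 7 (mod 11); new modulus lcm = 55.
    Write x = 1 + 5·t and substitute into x ≡ 7 (mod 11): 5·t ≡ 7 − 1 = 6 (mod 11).
    The inverse of 5 mod 11 is 9 (since 5·9 = 45 = 4·11 + 1), so t ≡ 9·6 = 54 ≡ 10 (mod 11).
    Then x = 1 + 5·10 = 51, valid modulo lcm(5, 11) = 55: x ≡ 51 (mod 55).
  Combine with x ≡ 0 (mod 16); new modulus lcm = 880.
    Write x = 51 + 55·t and substitute into x ≡ 0 (mod 16): 55·t ≡ 0 − 51 = -51 (mod 16).
    Reduce coefficients mod 16: 7·t ≡ 13 (mod 16).
    The inverse of 7 mod 16 is 7 (since 7·7 = 49 = 3·16 + 1), so t ≡ 7·13 = 91 ≡ 11 (mod 16).
    Then x = 51 + 55·11 = 656, valid modulo lcm(55, 16) = 880: x ≡ 656 (mod 880).
  Combine with x ≡ 1 (mod 13); new modulus lcm = 11440.
    Write x = 656 + 880·t and substitute into x ≡ 1 (mod 13): 880·t ≡ 1 − 656 = -655 (mod 13).
    Reduce coefficients mod 13: 9·t ≡ 8 (mod 13).
    The inverse of 9 mod 13 is 3 (since 9·3 = 27 = 2·13 + 1), so t ≡ 3·8 = 24 ≡ 11 (mod 13).
    Then x = 656 + 880·11 = 10336, valid modulo lcm(880, 13) = 11440: x ≡ 10336 (mod 11440).
Verify against each original: 10336 mod 5 = 1, 10336 mod 11 = 7, 10336 mod 16 = 0, 10336 mod 13 = 1.

x ≡ 10336 (mod 11440).


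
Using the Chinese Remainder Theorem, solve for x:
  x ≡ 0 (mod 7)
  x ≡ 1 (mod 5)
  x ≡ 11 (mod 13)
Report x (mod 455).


Moduli 7, 5, 13 are pairwise coprime; by CRT there is a unique solution modulo M = 7 · 5 · 13 = 455.
Solve pairwise, accumulating the modulus:
  Start with x ≡ 0 (mod 7).
  Combine with x ≡ 1 (mod 5): since gcd(7, 5) = 1, we get a unique residue mod 35.
    Write x = 0 + 7·t and substitute into x ≡ 1 (mod 5): 7·t ≡ 1 − 0 = 1 (mod 5).
    Reduce coefficients mod 5: 2·t ≡ 1 (mod 5).
    The inverse of 2 mod 5 is 3 (since 2·3 = 6 = 1·5 + 1), so t ≡ 3·1 = 3 ≡ 3 (mod 5).
    Then x = 0 + 7·3 = 21, valid modulo lcm(7, 5) = 35: x ≡ 21 (mod 35).
  Combine with x ≡ 11 (mod 13): since gcd(35, 13) = 1, we get a unique residue mod 455.
    Write x = 21 + 35·t and substitute into x ≡ 11 (mod 13): 35·t ≡ 11 − 21 = -10 (mod 13).
    Reduce coefficients mod 13: 9·t ≡ 3 (mod 13).
    The inverse of 9 mod 13 is 3 (since 9·3 = 27 = 2·13 + 1), so t ≡ 3·3 = 9 ≡ 9 (mod 13).
    Then x = 21 + 35·9 = 336, valid modulo lcm(35, 13) = 455: x ≡ 336 (mod 455).
Verify: 336 mod 7 = 0 ✓, 336 mod 5 = 1 ✓, 336 mod 13 = 11 ✓.

x ≡ 336 (mod 455).


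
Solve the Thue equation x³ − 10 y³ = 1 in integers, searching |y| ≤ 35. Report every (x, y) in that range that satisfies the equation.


The equation is x³ - 10y³ = 1. For fixed y, x³ = 10·y³ + 1, so a solution requires the RHS to be a perfect cube.
Strategy: iterate y from -35 to 35, compute RHS = 10·y³ + 1, and check whether it is a (positive or negative) perfect cube.
Check small values of y:
  y = 0: RHS = 1 = (1)³ ⇒ x = 1 works.
  y = 1: RHS = 11 is not a perfect cube.
  y = -1: RHS = -9 is not a perfect cube.
  y = 2: RHS = 81 is not a perfect cube.
  y = -2: RHS = -79 is not a perfect cube.
  y = 3: RHS = 271 is not a perfect cube.
  y = -3: RHS = -269 is not a perfect cube.
Continuing the search up to |y| = 35 finds no further solutions beyond those listed.
Collected solutions: (1, 0).

Solutions (with |y| ≤ 35): (1, 0).


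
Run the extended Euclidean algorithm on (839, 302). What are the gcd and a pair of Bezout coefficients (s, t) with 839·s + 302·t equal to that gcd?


Euclidean algorithm on (839, 302) — divide until remainder is 0:
  839 = 2 · 302 + 235
  302 = 1 · 235 + 67
  235 = 3 · 67 + 34
  67 = 1 · 34 + 33
  34 = 1 · 33 + 1
  33 = 33 · 1 + 0
gcd(839, 302) = 1.
Track Bezout coefficients alongside the remainders: start with r₀ = 839 = a·1 + b·0 (s = 1, t = 0) and r₁ = 302 = a·0 + b·1 (s = 0, t = 1); each new remainder r_{k+1} = r_{k-1} − q_k·r_k inherits s_{k+1} = s_{k-1} − q_k·s_k, t_{k+1} = t_{k-1} − q_k·t_k, so r_k = a·s_k + b·t_k at every step:
  q = 2: r = 235, s = 1 − 2·0 = 1, t = 0 − 2·1 = -2  (check: 839·1 + 302·(-2) = 235)
  q = 1: r = 67, s = 0 − 1·1 = -1, t = 1 − 1·(-2) = 3  (check: 839·(-1) + 302·3 = 67)
  q = 3: r = 34, s = 1 − 3·(-1) = 4, t = -2 − 3·3 = -11  (check: 839·4 + 302·(-11) = 34)
  q = 1: r = 33, s = -1 − 1·4 = -5, t = 3 − 1·(-11) = 14  (check: 839·(-5) + 302·14 = 33)
  q = 1: r = 1, s = 4 − 1·(-5) = 9, t = -11 − 1·14 = -25  (check: 839·9 + 302·(-25) = 1)
The row with r = 1 (the gcd) gives the Bezout coefficients s = 9, t = -25.
Result: 839 · (9) + 302 · (-25) = 1.

gcd(839, 302) = 1; s = 9, t = -25 (check: 839·9 + 302·(-25) = 1).


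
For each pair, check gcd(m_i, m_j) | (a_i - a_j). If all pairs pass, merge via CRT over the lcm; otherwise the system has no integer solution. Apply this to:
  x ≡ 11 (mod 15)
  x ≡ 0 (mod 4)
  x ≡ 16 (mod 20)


Moduli 15, 4, 20 are not pairwise coprime, so CRT works modulo lcm(m_i) when all pairwise compatibility conditions hold.
Pairwise compatibility: gcd(m_i, m_j) must divide a_i - a_j for every pair.
Merge one congruence at a time:
  Start: x ≡ 11 (mod 15).
  Combine with x ≡ 0 (mod 4): gcd(15, 4) = 1; 0 - 11 = -11, which IS divisible by 1, so compatible.
    Write x = 11 + 15·t and substitute into x ≡ 0 (mod 4): 15·t ≡ 0 − 11 = -11 (mod 4).
    Reduce coefficients mod 4: 3·t ≡ 1 (mod 4).
    The inverse of 3 mod 4 is 3 (since 3·3 = 9 = 2·4 + 1), so t ≡ 3·1 = 3 ≡ 3 (mod 4).
    Then x = 11 + 15·3 = 56, valid modulo lcm(15, 4) = 60: x ≡ 56 (mod 60).
  Combine with x ≡ 16 (mod 20): gcd(60, 20) = 20; 16 - 56 = -40, which IS divisible by 20, so compatible.
    Write x = 56 + 60·t and substitute into x ≡ 16 (mod 20): 60·t ≡ 16 − 56 = -40 (mod 20).
    Divide the congruence (and modulus) by g = 20: 3·t ≡ -2 (mod 1).
    Modulo 1 every t works; take t = 0.
    Then x = 56 + 60·0 = 56, valid modulo lcm(60, 20) = 60: x ≡ 56 (mod 60).
Verify: 56 mod 15 = 11, 56 mod 4 = 0, 56 mod 20 = 16.

x ≡ 56 (mod 60).


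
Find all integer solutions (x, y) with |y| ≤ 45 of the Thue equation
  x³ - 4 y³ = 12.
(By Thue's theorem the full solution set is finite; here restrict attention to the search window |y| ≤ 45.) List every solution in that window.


The equation is x³ - 4y³ = 12. For fixed y, x³ = 4·y³ + 12, so a solution requires the RHS to be a perfect cube.
Strategy: iterate y from -45 to 45, compute RHS = 4·y³ + 12, and check whether it is a (positive or negative) perfect cube.
Check small values of y:
  y = 0: RHS = 12 is not a perfect cube.
  y = 1: RHS = 16 is not a perfect cube.
  y = -1: RHS = 8 = (2)³ ⇒ x = 2 works.
  y = 2: RHS = 44 is not a perfect cube.
  y = -2: RHS = -20 is not a perfect cube.
  y = 3: RHS = 120 is not a perfect cube.
  y = -3: RHS = -96 is not a perfect cube.
Continuing, at y = 5: RHS = 512 = (8)³ ⇒ x = 8 works.
Searching the remaining y in |y| ≤ 45 finds no further solutions.
Collected solutions: (2, -1), (8, 5).

Solutions (with |y| ≤ 45): (2, -1), (8, 5).


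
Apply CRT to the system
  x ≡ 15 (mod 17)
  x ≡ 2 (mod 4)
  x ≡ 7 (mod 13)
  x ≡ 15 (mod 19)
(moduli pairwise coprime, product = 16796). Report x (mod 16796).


Product of moduli M = 17 · 4 · 13 · 19 = 16796.
Merge one congruence at a time:
  Start: x ≡ 15 (mod 17).
  Combine with x ≡ 2 (mod 4); new modulus lcm = 68.
    Write x = 15 + 17·t and substitute into x ≡ 2 (mod 4): 17·t ≡ 2 − 15 = -13 (mod 4).
    Reduce coefficients mod 4: 1·t ≡ 3 (mod 4).
    So t ≡ 3 (mod 4).
    Then x = 15 + 17·3 = 66, valid modulo lcm(17, 4) = 68: x ≡ 66 (mod 68).
  Combine with x ≡ 7 (mod 13); new modulus lcm = 884.
    Write x = 66 + 68·t and substitute into x ≡ 7 (mod 13): 68·t ≡ 7 − 66 = -59 (mod 13).
    Reduce coefficients mod 13: 3·t ≡ 6 (mod 13).
    The inverse of 3 mod 13 is 9 (since 3·9 = 27 = 2·13 + 1), so t ≡ 9·6 = 54 ≡ 2 (mod 13).
    Then x = 66 + 68·2 = 202, valid modulo lcm(68, 13) = 884: x ≡ 202 (mod 884).
  Combine with x ≡ 15 (mod 19); new modulus lcm = 16796.
    Write x = 202 + 884·t and substitute into x ≡ 15 (mod 19): 884·t ≡ 15 − 202 = -187 (mod 19).
    Reduce coefficients mod 19: 10·t ≡ 3 (mod 19).
    The inverse of 10 mod 19 is 2 (since 10·2 = 20 = 1·19 + 1), so t ≡ 2·3 = 6 ≡ 6 (mod 19).
    Then x = 202 + 884·6 = 5506, valid modulo lcm(884, 19) = 16796: x ≡ 5506 (mod 16796).
Verify against each original: 5506 mod 17 = 15, 5506 mod 4 = 2, 5506 mod 13 = 7, 5506 mod 19 = 15.

x ≡ 5506 (mod 16796).


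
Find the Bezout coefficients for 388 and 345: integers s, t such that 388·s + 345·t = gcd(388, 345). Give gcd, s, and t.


Euclidean algorithm on (388, 345) — divide until remainder is 0:
  388 = 1 · 345 + 43
  345 = 8 · 43 + 1
  43 = 43 · 1 + 0
gcd(388, 345) = 1.
Track Bezout coefficients alongside the remainders: start with r₀ = 388 = a·1 + b·0 (s = 1, t = 0) and r₁ = 345 = a·0 + b·1 (s = 0, t = 1); each new remainder r_{k+1} = r_{k-1} − q_k·r_k inherits s_{k+1} = s_{k-1} − q_k·s_k, t_{k+1} = t_{k-1} − q_k·t_k, so r_k = a·s_k + b·t_k at every step:
  q = 1: r = 43, s = 1 − 1·0 = 1, t = 0 − 1·1 = -1  (check: 388·1 + 345·(-1) = 43)
  q = 8: r = 1, s = 0 − 8·1 = -8, t = 1 − 8·(-1) = 9  (check: 388·(-8) + 345·9 = 1)
The row with r = 1 (the gcd) gives the Bezout coefficients s = -8, t = 9.
Result: 388 · (-8) + 345 · (9) = 1.

gcd(388, 345) = 1; s = -8, t = 9 (check: 388·(-8) + 345·9 = 1).


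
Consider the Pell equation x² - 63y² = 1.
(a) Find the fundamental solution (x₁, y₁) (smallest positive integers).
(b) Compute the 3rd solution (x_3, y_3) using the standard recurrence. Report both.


Step 1: Find the fundamental solution (x₁, y₁) of x² - 63y² = 1.
  Expand √63 as a continued fraction. a₀ = ⌊√63⌋ = 7; iterate m_{k+1} = d_k·a_k − m_k, d_{k+1} = (63 − m_{k+1}²)/d_k, a_{k+1} = ⌊(a₀ + m_{k+1})/d_{k+1}⌋ (starting m₀ = 0, d₀ = 1), with convergents p_k = a_k·p_{k-1} + p_{k-2}, q_k = a_k·q_{k-1} + q_{k-2} (p₋₁ = 1, q₋₁ = 0):
  k = 0: a₀ = 7; p₀/q₀ = 7/1; p₀² − 63·q₀² = 49 − 63 = -14.
  k = 1: m = 7, d = 14, a = ⌊(7 + 7)/14⌋ = 1; p/q = (1·7 + 1)/(1·1 + 0) = 8/1; p² − 63·q² = 64 − 63 = 1.
  The first convergent with p² − 63·q² = 1 gives the fundamental solution (x₁, y₁) = (8, 1).
Step 2: Apply the recurrence (x_{n+1}, y_{n+1}) = (x₁x_n + 63y₁y_n, x₁y_n + y₁x_n) repeatedly.
  From (x_1, y_1) = (8, 1): x_2 = 8·8 + 63·1·1 = 127; y_2 = 8·1 + 1·8 = 16.
  From (x_2, y_2) = (127, 16): x_3 = 8·127 + 63·1·16 = 2024; y_3 = 8·16 + 1·127 = 255.
Step 3: Verify x_3² - 63·y_3² = 4096576 - 4096575 = 1 (should be 1). ✓

(x_1, y_1) = (8, 1); (x_3, y_3) = (2024, 255).


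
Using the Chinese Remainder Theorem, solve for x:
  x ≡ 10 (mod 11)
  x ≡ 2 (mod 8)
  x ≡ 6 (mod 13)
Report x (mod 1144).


Moduli 11, 8, 13 are pairwise coprime; by CRT there is a unique solution modulo M = 11 · 8 · 13 = 1144.
Solve pairwise, accumulating the modulus:
  Start with x ≡ 10 (mod 11).
  Combine with x ≡ 2 (mod 8): since gcd(11, 8) = 1, we get a unique residue mod 88.
    Write x = 10 + 11·t and substitute into x ≡ 2 (mod 8): 11·t ≡ 2 − 10 = -8 (mod 8).
    Reduce coefficients mod 8: 3·t ≡ 0 (mod 8).
    The inverse of 3 mod 8 is 3 (since 3·3 = 9 = 1·8 + 1), so t ≡ 3·0 = 0 ≡ 0 (mod 8).
    Then x = 10 + 11·0 = 10, valid modulo lcm(11, 8) = 88: x ≡ 10 (mod 88).
  Combine with x ≡ 6 (mod 13): since gcd(88, 13) = 1, we get a unique residue mod 1144.
    Write x = 10 + 88·t and substitute into x ≡ 6 (mod 13): 88·t ≡ 6 − 10 = -4 (mod 13).
    Reduce coefficients mod 13: 10·t ≡ 9 (mod 13).
    The inverse of 10 mod 13 is 4 (since 10·4 = 40 = 3·13 + 1), so t ≡ 4·9 = 36 ≡ 10 (mod 13).
    Then x = 10 + 88·10 = 890, valid modulo lcm(88, 13) = 1144: x ≡ 890 (mod 1144).
Verify: 890 mod 11 = 10 ✓, 890 mod 8 = 2 ✓, 890 mod 13 = 6 ✓.

x ≡ 890 (mod 1144).


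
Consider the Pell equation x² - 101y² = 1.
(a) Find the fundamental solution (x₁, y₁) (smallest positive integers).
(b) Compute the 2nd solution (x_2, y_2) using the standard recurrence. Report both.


Step 1: Find the fundamental solution (x₁, y₁) of x² - 101y² = 1.
  Expand √101 as a continued fraction. a₀ = ⌊√101⌋ = 10; iterate m_{k+1} = d_k·a_k − m_k, d_{k+1} = (101 − m_{k+1}²)/d_k, a_{k+1} = ⌊(a₀ + m_{k+1})/d_{k+1}⌋ (starting m₀ = 0, d₀ = 1), with convergents p_k = a_k·p_{k-1} + p_{k-2}, q_k = a_k·q_{k-1} + q_{k-2} (p₋₁ = 1, q₋₁ = 0):
  k = 0: a₀ = 10; p₀/q₀ = 10/1; p₀² − 101·q₀² = 100 − 101 = -1.
  k = 1: m = 10, d = 1, a = ⌊(10 + 10)/1⌋ = 20; p/q = (20·10 + 1)/(20·1 + 0) = 201/20; p² − 101·q² = 40401 − 40400 = 1.
  The first convergent with p² − 101·q² = 1 gives the fundamental solution (x₁, y₁) = (201, 20).
Step 2: Apply the recurrence (x_{n+1}, y_{n+1}) = (x₁x_n + 101y₁y_n, x₁y_n + y₁x_n) repeatedly.
  From (x_1, y_1) = (201, 20): x_2 = 201·201 + 101·20·20 = 80801; y_2 = 201·20 + 20·201 = 8040.
Step 3: Verify x_2² - 101·y_2² = 6528801601 - 6528801600 = 1 (should be 1). ✓

(x_1, y_1) = (201, 20); (x_2, y_2) = (80801, 8040).


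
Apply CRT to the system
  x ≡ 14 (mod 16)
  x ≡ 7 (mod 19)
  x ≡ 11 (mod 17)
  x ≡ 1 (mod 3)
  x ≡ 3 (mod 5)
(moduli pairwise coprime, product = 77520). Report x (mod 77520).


Product of moduli M = 16 · 19 · 17 · 3 · 5 = 77520.
Merge one congruence at a time:
  Start: x ≡ 14 (mod 16).
  Combine with x ≡ 7 (mod 19); new modulus lcm = 304.
    Write x = 14 + 16·t and substitute into x ≡ 7 (mod 19): 16·t ≡ 7 − 14 = -7 (mod 19).
    Reduce coefficients mod 19: 16·t ≡ 12 (mod 19).
    The inverse of 16 mod 19 is 6 (since 16·6 = 96 = 5·19 + 1), so t ≡ 6·12 = 72 ≡ 15 (mod 19).
    Then x = 14 + 16·15 = 254, valid modulo lcm(16, 19) = 304: x ≡ 254 (mod 304).
  Combine with x ≡ 11 (mod 17); new modulus lcm = 5168.
    Write x = 254 + 304·t and substitute into x ≡ 11 (mod 17): 304·t ≡ 11 − 254 = -243 (mod 17).
    Reduce coefficients mod 17: 15·t ≡ 12 (mod 17).
    The inverse of 15 mod 17 is 8 (since 15·8 = 120 = 7·17 + 1), so t ≡ 8·12 = 96 ≡ 11 (mod 17).
    Then x = 254 + 304·11 = 3598, valid modulo lcm(304, 17) = 5168: x ≡ 3598 (mod 5168).
  Combine with x ≡ 1 (mod 3); new modulus lcm = 15504.
    Write x = 3598 + 5168·t and substitute into x ≡ 1 (mod 3): 5168·t ≡ 1 − 3598 = -3597 (mod 3).
    Reduce coefficients mod 3: 2·t ≡ 0 (mod 3).
    The inverse of 2 mod 3 is 2 (since 2·2 = 4 = 1·3 + 1), so t ≡ 2·0 = 0 ≡ 0 (mod 3).
    Then x = 3598 + 5168·0 = 3598, valid modulo lcm(5168, 3) = 15504: x ≡ 3598 (mod 15504).
  Combine with x ≡ 3 (mod 5); new modulus lcm = 77520.
    Write x = 3598 + 15504·t and substitute into x ≡ 3 (mod 5): 15504·t ≡ 3 − 3598 = -3595 (mod 5).
    Reduce coefficients mod 5: 4·t ≡ 0 (mod 5).
    The inverse of 4 mod 5 is 4 (since 4·4 = 16 = 3·5 + 1), so t ≡ 4·0 = 0 ≡ 0 (mod 5).
    Then x = 3598 + 15504·0 = 3598, valid modulo lcm(15504, 5) = 77520: x ≡ 3598 (mod 77520).
Verify against each original: 3598 mod 16 = 14, 3598 mod 19 = 7, 3598 mod 17 = 11, 3598 mod 3 = 1, 3598 mod 5 = 3.

x ≡ 3598 (mod 77520).


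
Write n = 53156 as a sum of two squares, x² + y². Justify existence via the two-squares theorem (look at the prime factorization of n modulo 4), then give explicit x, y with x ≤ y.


Step 1: Factor n = 53156 = 2^2 · 97 · 137.
Step 2: Check the mod-4 condition on each prime factor: 2 = 2 (special); 97 ≡ 1 (mod 4), exponent 1; 137 ≡ 1 (mod 4), exponent 1.
All primes ≡ 3 (mod 4) appear to even exponent (or don't appear), so by the two-squares theorem n IS expressible as a sum of two squares.
Step 3: Build a representation. Group n = k² · m with k = 2 and m = 97 · 137 = 13289 (a product of primes ≡ 1 (mod 4)); a representation of m scales to one of n via (k·x)² + (k·y)² = k²(x² + y²). Each prime p ≡ 1 (mod 4) is itself a sum of two squares; find a² by testing p − a² for a perfect square:
  97: 97 − 1² = 96, 97 − 2² = 93, 97 − 3² = 88, 97 − 4² = 81 = 9² ⇒ 97 = 4² + 9².
  137: 137 − 1² = 136, 137 − 2² = 133, 137 − 3² = 128, 137 − 4² = 121 = 11² ⇒ 137 = 4² + 11².
  Combine using the Brahmagupta–Fibonacci identity (a² + b²)(c² + d²) = (ac − bd)² + (ad + bc)² = (ac + bd)² + (ad − bc)²:
  97 · 137 = 13289: from (4² + 9²)(4² + 11²), take (4·4 − 9·11, 4·11 + 9·4) = (16 − 99, 44 + 36) = (-83, 80); dropping signs (only squares matter) gives (83, 80); check 83² + 80² = 6889 + 6400 = 13289 ✓.
  Scale by k = 2: (2·83, 2·80) = (166, 160).
Step 4: Order so x ≤ y and verify: 160² + 166² = 25600 + 27556 = 53156 = n. ✓

n = 53156 = 160² + 166² (one valid representation with x ≤ y).


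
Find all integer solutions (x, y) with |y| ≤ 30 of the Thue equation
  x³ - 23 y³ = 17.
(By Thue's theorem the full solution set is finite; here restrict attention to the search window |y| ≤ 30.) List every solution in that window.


The equation is x³ - 23y³ = 17. For fixed y, x³ = 23·y³ + 17, so a solution requires the RHS to be a perfect cube.
Strategy: iterate y from -30 to 30, compute RHS = 23·y³ + 17, and check whether it is a (positive or negative) perfect cube.
Check small values of y:
  y = 0: RHS = 17 is not a perfect cube.
  y = 1: RHS = 40 is not a perfect cube.
  y = -1: RHS = -6 is not a perfect cube.
  y = 2: RHS = 201 is not a perfect cube.
  y = -2: RHS = -167 is not a perfect cube.
  y = 3: RHS = 638 is not a perfect cube.
  y = -3: RHS = -604 is not a perfect cube.
Continuing the search up to |y| = 30 finds no solutions either.
No (x, y) in the scanned range satisfies the equation.

No integer solutions with |y| ≤ 30.


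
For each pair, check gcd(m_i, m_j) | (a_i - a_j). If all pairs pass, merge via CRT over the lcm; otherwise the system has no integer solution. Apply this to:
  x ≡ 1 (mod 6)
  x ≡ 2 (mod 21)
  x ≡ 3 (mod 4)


Moduli 6, 21, 4 are not pairwise coprime, so CRT works modulo lcm(m_i) when all pairwise compatibility conditions hold.
Pairwise compatibility: gcd(m_i, m_j) must divide a_i - a_j for every pair.
Merge one congruence at a time:
  Start: x ≡ 1 (mod 6).
  Combine with x ≡ 2 (mod 21): gcd(6, 21) = 3, and 2 - 1 = 1 is NOT divisible by 3.
    ⇒ system is inconsistent (no integer solution).

No solution (the system is inconsistent).


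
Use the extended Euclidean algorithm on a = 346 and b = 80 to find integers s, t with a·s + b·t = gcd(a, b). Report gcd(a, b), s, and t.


Euclidean algorithm on (346, 80) — divide until remainder is 0:
  346 = 4 · 80 + 26
  80 = 3 · 26 + 2
  26 = 13 · 2 + 0
gcd(346, 80) = 2.
Track Bezout coefficients alongside the remainders: start with r₀ = 346 = a·1 + b·0 (s = 1, t = 0) and r₁ = 80 = a·0 + b·1 (s = 0, t = 1); each new remainder r_{k+1} = r_{k-1} − q_k·r_k inherits s_{k+1} = s_{k-1} − q_k·s_k, t_{k+1} = t_{k-1} − q_k·t_k, so r_k = a·s_k + b·t_k at every step:
  q = 4: r = 26, s = 1 − 4·0 = 1, t = 0 − 4·1 = -4  (check: 346·1 + 80·(-4) = 26)
  q = 3: r = 2, s = 0 − 3·1 = -3, t = 1 − 3·(-4) = 13  (check: 346·(-3) + 80·13 = 2)
The row with r = 2 (the gcd) gives the Bezout coefficients s = -3, t = 13.
Result: 346 · (-3) + 80 · (13) = 2.

gcd(346, 80) = 2; s = -3, t = 13 (check: 346·(-3) + 80·13 = 2).


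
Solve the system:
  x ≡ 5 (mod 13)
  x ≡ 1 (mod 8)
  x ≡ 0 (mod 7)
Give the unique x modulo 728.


Moduli 13, 8, 7 are pairwise coprime; by CRT there is a unique solution modulo M = 13 · 8 · 7 = 728.
Solve pairwise, accumulating the modulus:
  Start with x ≡ 5 (mod 13).
  Combine with x ≡ 1 (mod 8): since gcd(13, 8) = 1, we get a unique residue mod 104.
    Write x = 5 + 13·t and substitute into x ≡ 1 (mod 8): 13·t ≡ 1 − 5 = -4 (mod 8).
    Reduce coefficients mod 8: 5·t ≡ 4 (mod 8).
    The inverse of 5 mod 8 is 5 (since 5·5 = 25 = 3·8 + 1), so t ≡ 5·4 = 20 ≡ 4 (mod 8).
    Then x = 5 + 13·4 = 57, valid modulo lcm(13, 8) = 104: x ≡ 57 (mod 104).
  Combine with x ≡ 0 (mod 7): since gcd(104, 7) = 1, we get a unique residue mod 728.
    Write x = 57 + 104·t and substitute into x ≡ 0 (mod 7): 104·t ≡ 0 − 57 = -57 (mod 7).
    Reduce coefficients mod 7: 6·t ≡ 6 (mod 7).
    The inverse of 6 mod 7 is 6 (since 6·6 = 36 = 5·7 + 1), so t ≡ 6·6 = 36 ≡ 1 (mod 7).
    Then x = 57 + 104·1 = 161, valid modulo lcm(104, 7) = 728: x ≡ 161 (mod 728).
Verify: 161 mod 13 = 5 ✓, 161 mod 8 = 1 ✓, 161 mod 7 = 0 ✓.

x ≡ 161 (mod 728).


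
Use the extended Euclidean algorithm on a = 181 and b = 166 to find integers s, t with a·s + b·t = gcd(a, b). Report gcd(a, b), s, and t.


Euclidean algorithm on (181, 166) — divide until remainder is 0:
  181 = 1 · 166 + 15
  166 = 11 · 15 + 1
  15 = 15 · 1 + 0
gcd(181, 166) = 1.
Track Bezout coefficients alongside the remainders: start with r₀ = 181 = a·1 + b·0 (s = 1, t = 0) and r₁ = 166 = a·0 + b·1 (s = 0, t = 1); each new remainder r_{k+1} = r_{k-1} − q_k·r_k inherits s_{k+1} = s_{k-1} − q_k·s_k, t_{k+1} = t_{k-1} − q_k·t_k, so r_k = a·s_k + b·t_k at every step:
  q = 1: r = 15, s = 1 − 1·0 = 1, t = 0 − 1·1 = -1  (check: 181·1 + 166·(-1) = 15)
  q = 11: r = 1, s = 0 − 11·1 = -11, t = 1 − 11·(-1) = 12  (check: 181·(-11) + 166·12 = 1)
The row with r = 1 (the gcd) gives the Bezout coefficients s = -11, t = 12.
Result: 181 · (-11) + 166 · (12) = 1.

gcd(181, 166) = 1; s = -11, t = 12 (check: 181·(-11) + 166·12 = 1).


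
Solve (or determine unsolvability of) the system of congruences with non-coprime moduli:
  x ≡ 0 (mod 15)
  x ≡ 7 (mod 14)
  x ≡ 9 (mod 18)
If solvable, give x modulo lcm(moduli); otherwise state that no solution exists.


Moduli 15, 14, 18 are not pairwise coprime, so CRT works modulo lcm(m_i) when all pairwise compatibility conditions hold.
Pairwise compatibility: gcd(m_i, m_j) must divide a_i - a_j for every pair.
Merge one congruence at a time:
  Start: x ≡ 0 (mod 15).
  Combine with x ≡ 7 (mod 14): gcd(15, 14) = 1; 7 - 0 = 7, which IS divisible by 1, so compatible.
    Write x = 0 + 15·t and substitute into x ≡ 7 (mod 14): 15·t ≡ 7 − 0 = 7 (mod 14).
    Reduce coefficients mod 14: 1·t ≡ 7 (mod 14).
    So t ≡ 7 (mod 14).
    Then x = 0 + 15·7 = 105, valid modulo lcm(15, 14) = 210: x ≡ 105 (mod 210).
  Combine with x ≡ 9 (mod 18): gcd(210, 18) = 6; 9 - 105 = -96, which IS divisible by 6, so compatible.
    Write x = 105 + 210·t and substitute into x ≡ 9 (mod 18): 210·t ≡ 9 − 105 = -96 (mod 18).
    Divide the congruence (and modulus) by g = 6: 35·t ≡ -16 (mod 3).
    Reduce coefficients mod 3: 2·t ≡ 2 (mod 3).
    The inverse of 2 mod 3 is 2 (since 2·2 = 4 = 1·3 + 1), so t ≡ 2·2 = 4 ≡ 1 (mod 3).
    Then x = 105 + 210·1 = 315, valid modulo lcm(210, 18) = 630: x ≡ 315 (mod 630).
Verify: 315 mod 15 = 0, 315 mod 14 = 7, 315 mod 18 = 9.

x ≡ 315 (mod 630).


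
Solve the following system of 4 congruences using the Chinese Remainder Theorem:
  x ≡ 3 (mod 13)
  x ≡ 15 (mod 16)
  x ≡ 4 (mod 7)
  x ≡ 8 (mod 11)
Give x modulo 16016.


Product of moduli M = 13 · 16 · 7 · 11 = 16016.
Merge one congruence at a time:
  Start: x ≡ 3 (mod 13).
  Combine with x ≡ 15 (mod 16); new modulus lcm = 208.
    Write x = 3 + 13·t and substitute into x ≡ 15 (mod 16): 13·t ≡ 15 − 3 = 12 (mod 16).
    The inverse of 13 mod 16 is 5 (since 13·5 = 65 = 4·16 + 1), so t ≡ 5·12 = 60 ≡ 12 (mod 16).
    Then x = 3 + 13·12 = 159, valid modulo lcm(13, 16) = 208: x ≡ 159 (mod 208).
  Combine with x ≡ 4 (mod 7); new modulus lcm = 1456.
    Write x = 159 + 208·t and substitute into x ≡ 4 (mod 7): 208·t ≡ 4 − 159 = -155 (mod 7).
    Reduce coefficients mod 7: 5·t ≡ 6 (mod 7).
    The inverse of 5 mod 7 is 3 (since 5·3 = 15 = 2·7 + 1), so t ≡ 3·6 = 18 ≡ 4 (mod 7).
    Then x = 159 + 208·4 = 991, valid modulo lcm(208, 7) = 1456: x ≡ 991 (mod 1456).
  Combine with x ≡ 8 (mod 11); new modulus lcm = 16016.
    Write x = 991 + 1456·t and substitute into x ≡ 8 (mod 11): 1456·t ≡ 8 − 991 = -983 (mod 11).
    Reduce coefficients mod 11: 4·t ≡ 7 (mod 11).
    The inverse of 4 mod 11 is 3 (since 4·3 = 12 = 1·11 + 1), so t ≡ 3·7 = 21 ≡ 10 (mod 11).
    Then x = 991 + 1456·10 = 15551, valid modulo lcm(1456, 11) = 16016: x ≡ 15551 (mod 16016).
Verify against each original: 15551 mod 13 = 3, 15551 mod 16 = 15, 15551 mod 7 = 4, 15551 mod 11 = 8.

x ≡ 15551 (mod 16016).


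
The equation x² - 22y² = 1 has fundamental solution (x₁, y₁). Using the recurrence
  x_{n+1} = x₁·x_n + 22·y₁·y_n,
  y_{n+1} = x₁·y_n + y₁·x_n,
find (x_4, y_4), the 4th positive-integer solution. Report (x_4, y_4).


Step 1: Find the fundamental solution (x₁, y₁) of x² - 22y² = 1.
  Expand √22 as a continued fraction. a₀ = ⌊√22⌋ = 4; iterate m_{k+1} = d_k·a_k − m_k, d_{k+1} = (22 − m_{k+1}²)/d_k, a_{k+1} = ⌊(a₀ + m_{k+1})/d_{k+1}⌋ (starting m₀ = 0, d₀ = 1), with convergents p_k = a_k·p_{k-1} + p_{k-2}, q_k = a_k·q_{k-1} + q_{k-2} (p₋₁ = 1, q₋₁ = 0):
  k = 0: a₀ = 4; p₀/q₀ = 4/1; p₀² − 22·q₀² = 16 − 22 = -6.
  k = 1: m = 4, d = 6, a = ⌊(4 + 4)/6⌋ = 1; p/q = (1·4 + 1)/(1·1 + 0) = 5/1; p² − 22·q² = 25 − 22 = 3.
  k = 2: m = 2, d = 3, a = ⌊(4 + 2)/3⌋ = 2; p/q = (2·5 + 4)/(2·1 + 1) = 14/3; p² − 22·q² = 196 − 198 = -2.
  k = 3: m = 4, d = 2, a = ⌊(4 + 4)/2⌋ = 4; p/q = (4·14 + 5)/(4·3 + 1) = 61/13; p² − 22·q² = 3721 − 3718 = 3.
  k = 4: m = 4, d = 3, a = ⌊(4 + 4)/3⌋ = 2; p/q = (2·61 + 14)/(2·13 + 3) = 136/29; p² − 22·q² = 18496 − 18502 = -6.
  k = 5: m = 2, d = 6, a = ⌊(4 + 2)/6⌋ = 1; p/q = (1·136 + 61)/(1·29 + 13) = 197/42; p² − 22·q² = 38809 − 38808 = 1.
  The first convergent with p² − 22·q² = 1 gives the fundamental solution (x₁, y₁) = (197, 42).
Step 2: Apply the recurrence (x_{n+1}, y_{n+1}) = (x₁x_n + 22y₁y_n, x₁y_n + y₁x_n) repeatedly.
  From (x_1, y_1) = (197, 42): x_2 = 197·197 + 22·42·42 = 77617; y_2 = 197·42 + 42·197 = 16548.
  From (x_2, y_2) = (77617, 16548): x_3 = 197·77617 + 22·42·16548 = 30580901; y_3 = 197·16548 + 42·77617 = 6519870.
  From (x_3, y_3) = (30580901, 6519870): x_4 = 197·30580901 + 22·42·6519870 = 12048797377; y_4 = 197·6519870 + 42·30580901 = 2568812232.
Step 3: Verify x_4² - 22·y_4² = 145173518232002080129 - 145173518232002080128 = 1 (should be 1). ✓

(x_1, y_1) = (197, 42); (x_4, y_4) = (12048797377, 2568812232).


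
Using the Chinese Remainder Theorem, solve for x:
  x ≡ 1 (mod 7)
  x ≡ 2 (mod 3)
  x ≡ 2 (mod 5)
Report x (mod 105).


Moduli 7, 3, 5 are pairwise coprime; by CRT there is a unique solution modulo M = 7 · 3 · 5 = 105.
Solve pairwise, accumulating the modulus:
  Start with x ≡ 1 (mod 7).
  Combine with x ≡ 2 (mod 3): since gcd(7, 3) = 1, we get a unique residue mod 21.
    Write x = 1 + 7·t and substitute into x ≡ 2 (mod 3): 7·t ≡ 2 − 1 = 1 (mod 3).
    Reduce coefficients mod 3: 1·t ≡ 1 (mod 3).
    So t ≡ 1 (mod 3).
    Then x = 1 + 7·1 = 8, valid modulo lcm(7, 3) = 21: x ≡ 8 (mod 21).
  Combine with x ≡ 2 (mod 5): since gcd(21, 5) = 1, we get a unique residue mod 105.
    Write x = 8 + 21·t and substitute into x ≡ 2 (mod 5): 21·t ≡ 2 − 8 = -6 (mod 5).
    Reduce coefficients mod 5: 1·t ≡ 4 (mod 5).
    So t ≡ 4 (mod 5).
    Then x = 8 + 21·4 = 92, valid modulo lcm(21, 5) = 105: x ≡ 92 (mod 105).
Verify: 92 mod 7 = 1 ✓, 92 mod 3 = 2 ✓, 92 mod 5 = 2 ✓.

x ≡ 92 (mod 105).


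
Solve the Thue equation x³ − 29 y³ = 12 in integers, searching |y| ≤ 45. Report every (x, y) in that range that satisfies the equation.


The equation is x³ - 29y³ = 12. For fixed y, x³ = 29·y³ + 12, so a solution requires the RHS to be a perfect cube.
Strategy: iterate y from -45 to 45, compute RHS = 29·y³ + 12, and check whether it is a (positive or negative) perfect cube.
Check small values of y:
  y = 0: RHS = 12 is not a perfect cube.
  y = 1: RHS = 41 is not a perfect cube.
  y = -1: RHS = -17 is not a perfect cube.
  y = 2: RHS = 244 is not a perfect cube.
  y = -2: RHS = -220 is not a perfect cube.
  y = 3: RHS = 795 is not a perfect cube.
  y = -3: RHS = -771 is not a perfect cube.
Continuing the search up to |y| = 45 finds no solutions either.
No (x, y) in the scanned range satisfies the equation.

No integer solutions with |y| ≤ 45.


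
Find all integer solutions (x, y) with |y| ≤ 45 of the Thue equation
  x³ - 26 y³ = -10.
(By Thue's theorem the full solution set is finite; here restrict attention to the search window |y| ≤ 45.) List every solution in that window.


The equation is x³ - 26y³ = -10. For fixed y, x³ = 26·y³ − 10, so a solution requires the RHS to be a perfect cube.
Strategy: iterate y from -45 to 45, compute RHS = 26·y³ − 10, and check whether it is a (positive or negative) perfect cube.
Check small values of y:
  y = 0: RHS = -10 is not a perfect cube.
  y = 1: RHS = 16 is not a perfect cube.
  y = -1: RHS = -36 is not a perfect cube.
  y = 2: RHS = 198 is not a perfect cube.
  y = -2: RHS = -218 is not a perfect cube.
  y = 3: RHS = 692 is not a perfect cube.
  y = -3: RHS = -712 is not a perfect cube.
Continuing the search up to |y| = 45 finds no solutions either.
No (x, y) in the scanned range satisfies the equation.

No integer solutions with |y| ≤ 45.


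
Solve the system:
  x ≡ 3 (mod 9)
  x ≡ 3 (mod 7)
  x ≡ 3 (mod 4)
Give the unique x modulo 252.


Moduli 9, 7, 4 are pairwise coprime; by CRT there is a unique solution modulo M = 9 · 7 · 4 = 252.
Solve pairwise, accumulating the modulus:
  Start with x ≡ 3 (mod 9).
  Combine with x ≡ 3 (mod 7): since gcd(9, 7) = 1, we get a unique residue mod 63.
    Write x = 3 + 9·t and substitute into x ≡ 3 (mod 7): 9·t ≡ 3 − 3 = 0 (mod 7).
    Reduce coefficients mod 7: 2·t ≡ 0 (mod 7).
    The inverse of 2 mod 7 is 4 (since 2·4 = 8 = 1·7 + 1), so t ≡ 4·0 = 0 ≡ 0 (mod 7).
    Then x = 3 + 9·0 = 3, valid modulo lcm(9, 7) = 63: x ≡ 3 (mod 63).
  Combine with x ≡ 3 (mod 4): since gcd(63, 4) = 1, we get a unique residue mod 252.
    Write x = 3 + 63·t and substitute into x ≡ 3 (mod 4): 63·t ≡ 3 − 3 = 0 (mod 4).
    Reduce coefficients mod 4: 3·t ≡ 0 (mod 4).
    The inverse of 3 mod 4 is 3 (since 3·3 = 9 = 2·4 + 1), so t ≡ 3·0 = 0 ≡ 0 (mod 4).
    Then x = 3 + 63·0 = 3, valid modulo lcm(63, 4) = 252: x ≡ 3 (mod 252).
Verify: 3 mod 9 = 3 ✓, 3 mod 7 = 3 ✓, 3 mod 4 = 3 ✓.

x ≡ 3 (mod 252).
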